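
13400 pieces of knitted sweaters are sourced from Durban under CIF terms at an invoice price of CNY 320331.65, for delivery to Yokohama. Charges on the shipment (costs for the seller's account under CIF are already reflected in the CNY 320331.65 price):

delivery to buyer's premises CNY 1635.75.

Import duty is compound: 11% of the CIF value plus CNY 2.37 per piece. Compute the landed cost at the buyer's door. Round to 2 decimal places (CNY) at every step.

CIF: the seller pays costs through ocean freight and marine insurance to the destination port.
The CIF price already equals the CIF value: 320331.65
Ad valorem component: 320331.65 × 11% = 35236.48
Specific component: 13400 × 2.37 = 31758.00
Import duty = 35236.48 + 31758.00 = 66994.48
Buyer bears: delivery 1635.75 + duty 66994.48 = 68630.23
Landed cost = invoice 320331.65 + 68630.23 = 388961.88

Total landed cost: CNY 388961.88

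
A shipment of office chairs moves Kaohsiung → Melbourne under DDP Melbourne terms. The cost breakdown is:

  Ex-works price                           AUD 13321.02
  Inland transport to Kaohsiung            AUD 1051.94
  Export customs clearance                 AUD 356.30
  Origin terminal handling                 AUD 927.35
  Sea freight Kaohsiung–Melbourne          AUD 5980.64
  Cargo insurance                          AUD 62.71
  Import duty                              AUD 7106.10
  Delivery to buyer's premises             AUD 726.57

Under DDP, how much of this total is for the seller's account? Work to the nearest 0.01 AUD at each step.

Seller's account: AUD 29532.63

DDP: the seller bears all costs including import duty.
Seller's account: goods 13321.02 + inland to port 1051.94 + export clearance 356.30 + origin terminal 927.35 + freight 5980.64 + insurance 62.71 + duty 7106.10 + delivery 726.57 = 29532.63
Buyer's account: 0.00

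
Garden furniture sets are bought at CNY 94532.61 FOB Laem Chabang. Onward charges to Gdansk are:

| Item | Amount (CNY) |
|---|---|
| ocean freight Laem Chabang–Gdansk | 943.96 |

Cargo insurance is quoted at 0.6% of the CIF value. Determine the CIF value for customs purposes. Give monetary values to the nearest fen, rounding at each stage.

CIF value: CNY 96052.89

Let C be the CIF value. C = FOB price + freight + 0.6% × C
C − 0.6% × C = 94532.61 + 943.96
0.994 × C = 95476.57
C = 95476.57 / 0.994 = 96052.89
Insurance premium = 0.6% × 96052.89 = 576.32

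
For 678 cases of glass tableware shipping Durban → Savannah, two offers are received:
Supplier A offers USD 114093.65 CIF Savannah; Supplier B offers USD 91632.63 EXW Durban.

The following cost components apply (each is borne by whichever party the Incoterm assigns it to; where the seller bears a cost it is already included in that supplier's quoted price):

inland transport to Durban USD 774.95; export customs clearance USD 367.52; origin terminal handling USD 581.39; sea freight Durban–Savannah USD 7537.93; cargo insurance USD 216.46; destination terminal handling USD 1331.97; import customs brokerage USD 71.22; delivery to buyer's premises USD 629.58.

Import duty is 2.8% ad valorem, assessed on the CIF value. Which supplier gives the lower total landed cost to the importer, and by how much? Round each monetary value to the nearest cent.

Supplier B is cheaper by USD 13346.29

Supplier A (CIF):
The CIF price already equals the CIF value: 114093.65
Import duty = 114093.65 × 2.8% = 3194.62
Buyer bears (A): 1331.97 + 71.22 + 629.58 = 2032.77
Landed cost (A) = invoice 114093.65 + 2032.77 + duty 3194.62 = 119321.04
Supplier B (EXW):
CIF value = EXW price + inland to port + export clearance + origin terminal + freight + insurance = 91632.63 + 774.95 + 367.52 + 581.39 + 7537.93 + 216.46 = 101110.88
Import duty = 101110.88 × 2.8% = 2831.10
Buyer bears (B): 774.95 + 367.52 + 581.39 + 7537.93 + 216.46 + 1331.97 + 71.22 + 629.58 = 11511.02
Landed cost (B) = invoice 91632.63 + 11511.02 + duty 2831.10 = 105974.75
Difference = |119321.04 − 105974.75| = 13346.29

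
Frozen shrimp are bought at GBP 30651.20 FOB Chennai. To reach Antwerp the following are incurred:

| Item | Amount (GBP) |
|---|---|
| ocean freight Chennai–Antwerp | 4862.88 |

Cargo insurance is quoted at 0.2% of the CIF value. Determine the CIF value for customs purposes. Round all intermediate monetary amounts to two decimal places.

Let C be the CIF value. C = FOB price + freight + 0.2% × C
C − 0.2% × C = 30651.20 + 4862.88
0.998 × C = 35514.08
C = 35514.08 / 0.998 = 35585.25
Insurance premium = 0.2% × 35585.25 = 71.17

CIF value: GBP 35585.25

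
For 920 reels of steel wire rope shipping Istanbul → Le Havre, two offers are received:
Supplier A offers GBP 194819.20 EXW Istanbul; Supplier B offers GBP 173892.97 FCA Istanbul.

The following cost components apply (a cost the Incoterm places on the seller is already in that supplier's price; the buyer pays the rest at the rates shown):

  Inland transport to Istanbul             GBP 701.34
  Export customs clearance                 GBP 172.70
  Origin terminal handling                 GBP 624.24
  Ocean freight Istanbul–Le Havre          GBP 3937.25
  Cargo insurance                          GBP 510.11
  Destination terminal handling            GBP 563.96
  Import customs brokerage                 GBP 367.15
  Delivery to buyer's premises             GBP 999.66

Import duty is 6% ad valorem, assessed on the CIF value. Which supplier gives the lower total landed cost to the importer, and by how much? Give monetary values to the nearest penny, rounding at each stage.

Supplier B is cheaper by GBP 23108.29

Supplier A (EXW):
CIF value = EXW price + inland to port + export clearance + origin terminal + freight + insurance = 194819.20 + 701.34 + 172.70 + 624.24 + 3937.25 + 510.11 = 200764.84
Import duty = 200764.84 × 6% = 12045.89
Buyer bears (A): 701.34 + 172.70 + 624.24 + 3937.25 + 510.11 + 563.96 + 367.15 + 999.66 = 7876.41
Landed cost (A) = invoice 194819.20 + 7876.41 + duty 12045.89 = 214741.50
Supplier B (FCA):
CIF value = FCA price + origin terminal + freight + insurance = 173892.97 + 624.24 + 3937.25 + 510.11 = 178964.57
Import duty = 178964.57 × 6% = 10737.87
Buyer bears (B): 624.24 + 3937.25 + 510.11 + 563.96 + 367.15 + 999.66 = 7002.37
Landed cost (B) = invoice 173892.97 + 7002.37 + duty 10737.87 = 191633.21
Difference = |214741.50 − 191633.21| = 23108.29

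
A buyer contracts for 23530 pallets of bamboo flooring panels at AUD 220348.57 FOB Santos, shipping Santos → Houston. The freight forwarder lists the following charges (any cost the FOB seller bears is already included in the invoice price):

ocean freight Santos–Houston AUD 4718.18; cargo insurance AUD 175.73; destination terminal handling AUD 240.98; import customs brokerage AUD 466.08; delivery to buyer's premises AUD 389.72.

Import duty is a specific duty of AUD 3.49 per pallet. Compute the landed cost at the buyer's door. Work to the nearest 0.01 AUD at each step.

FOB: the seller bears costs until goods are on board at the origin port; the buyer bears freight, insurance and all costs thereafter.
CIF value = FOB price + freight + insurance = 220348.57 + 4718.18 + 175.73 = 225242.48
Import duty = 23530 × 3.49 = 82119.70
Buyer bears: freight 4718.18 + insurance 175.73 + destination terminal 240.98 + brokerage 466.08 + delivery 389.72 + duty 82119.70 = 88110.39
Landed cost = invoice 220348.57 + 88110.39 = 308458.96

Total landed cost: AUD 308458.96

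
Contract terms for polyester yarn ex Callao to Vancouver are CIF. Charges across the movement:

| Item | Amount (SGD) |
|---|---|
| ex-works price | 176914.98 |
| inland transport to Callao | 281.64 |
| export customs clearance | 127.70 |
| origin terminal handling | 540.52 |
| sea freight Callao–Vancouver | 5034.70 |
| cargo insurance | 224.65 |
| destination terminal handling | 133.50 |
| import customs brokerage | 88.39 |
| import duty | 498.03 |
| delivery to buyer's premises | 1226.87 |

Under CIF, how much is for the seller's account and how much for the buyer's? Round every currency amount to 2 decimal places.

CIF: the seller pays costs through ocean freight and marine insurance to the destination port.
Seller's account: goods 176914.98 + inland to port 281.64 + export clearance 127.70 + origin terminal 540.52 + freight 5034.70 + insurance 224.65 = 183124.19
Buyer's account: destination terminal 133.50 + brokerage 88.39 + duty 498.03 + delivery 1226.87 = 1946.79

Seller: SGD 183124.19; buyer: SGD 1946.79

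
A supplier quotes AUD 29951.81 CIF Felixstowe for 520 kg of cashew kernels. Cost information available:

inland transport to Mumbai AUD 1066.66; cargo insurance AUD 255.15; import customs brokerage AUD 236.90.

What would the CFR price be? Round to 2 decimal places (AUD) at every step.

CFR price: AUD 29696.66

Not relevant to the conversion: inland to port — on the seller under both CIF and CFR; already in the CIF price and stays in the CFR price. brokerage — on the buyer under both terms; not part of either seller's price.
From CIF to CFR, the seller no longer bears: insurance.
CFR price = 29951.81 − 255.15 = 29696.66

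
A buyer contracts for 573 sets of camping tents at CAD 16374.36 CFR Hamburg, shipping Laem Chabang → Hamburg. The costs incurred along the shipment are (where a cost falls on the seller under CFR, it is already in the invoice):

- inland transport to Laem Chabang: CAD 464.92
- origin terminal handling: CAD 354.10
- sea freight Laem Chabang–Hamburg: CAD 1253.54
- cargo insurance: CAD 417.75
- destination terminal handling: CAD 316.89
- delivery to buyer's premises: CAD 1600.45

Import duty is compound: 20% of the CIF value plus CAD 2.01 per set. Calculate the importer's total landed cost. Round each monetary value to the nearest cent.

Total landed cost: CAD 23219.60

CFR: the seller pays costs through ocean freight to the destination port, but not insurance.
Already in the invoice (seller's account under CFR): inland to port, origin terminal, freight — exclude.
CIF value = CFR price + insurance = 16374.36 + 417.75 = 16792.11
Ad valorem component: 16792.11 × 20% = 3358.42
Specific component: 573 × 2.01 = 1151.73
Import duty = 3358.42 + 1151.73 = 4510.15
Buyer bears: insurance 417.75 + destination terminal 316.89 + delivery 1600.45 + duty 4510.15 = 6845.24
Landed cost = invoice 16374.36 + 6845.24 = 23219.60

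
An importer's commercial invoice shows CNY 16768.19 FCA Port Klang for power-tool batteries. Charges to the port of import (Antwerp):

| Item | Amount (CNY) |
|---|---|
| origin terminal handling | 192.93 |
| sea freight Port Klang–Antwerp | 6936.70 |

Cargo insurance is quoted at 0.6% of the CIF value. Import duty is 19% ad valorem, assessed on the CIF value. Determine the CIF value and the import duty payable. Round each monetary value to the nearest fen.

CIF value: CNY 24042.07; import duty: CNY 4567.99

Let C be the CIF value. C = FCA price + pre-shipment costs + freight + 0.6% × C
C − 0.6% × C = 16768.19 + 192.93 + 6936.70
0.994 × C = 23897.82
C = 23897.82 / 0.994 = 24042.07
Insurance premium = 0.6% × 24042.07 = 144.25
Import duty = 24042.07 × 19% = 4567.99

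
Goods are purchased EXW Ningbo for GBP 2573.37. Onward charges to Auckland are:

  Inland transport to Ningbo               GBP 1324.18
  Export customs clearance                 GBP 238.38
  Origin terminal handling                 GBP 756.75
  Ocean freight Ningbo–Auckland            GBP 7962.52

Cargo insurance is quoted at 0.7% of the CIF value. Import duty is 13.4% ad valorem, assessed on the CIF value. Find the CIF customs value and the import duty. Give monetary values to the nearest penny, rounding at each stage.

CIF value: GBP 12945.82; import duty: GBP 1734.74

Let C be the CIF value. C = EXW price + pre-shipment costs + freight + 0.7% × C
C − 0.7% × C = 2573.37 + 1324.18 + 238.38 + 756.75 + 7962.52
0.993 × C = 12855.20
C = 12855.20 / 0.993 = 12945.82
Insurance premium = 0.7% × 12945.82 = 90.62
Import duty = 12945.82 × 13.4% = 1734.74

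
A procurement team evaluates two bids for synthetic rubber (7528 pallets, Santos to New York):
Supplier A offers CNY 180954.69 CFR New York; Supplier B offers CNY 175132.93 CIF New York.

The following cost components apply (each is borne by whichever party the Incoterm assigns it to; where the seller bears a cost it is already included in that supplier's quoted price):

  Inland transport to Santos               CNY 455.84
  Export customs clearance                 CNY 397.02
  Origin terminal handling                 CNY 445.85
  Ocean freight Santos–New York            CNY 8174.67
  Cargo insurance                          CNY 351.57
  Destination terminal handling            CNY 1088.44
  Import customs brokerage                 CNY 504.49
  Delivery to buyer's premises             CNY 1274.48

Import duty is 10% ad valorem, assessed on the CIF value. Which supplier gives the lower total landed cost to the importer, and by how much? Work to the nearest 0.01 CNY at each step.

Supplier A (CFR):
CIF value = CFR price + insurance = 180954.69 + 351.57 = 181306.26
Import duty = 181306.26 × 10% = 18130.63
Buyer bears (A): 351.57 + 1088.44 + 504.49 + 1274.48 = 3218.98
Landed cost (A) = invoice 180954.69 + 3218.98 + duty 18130.63 = 202304.30
Supplier B (CIF):
The CIF price already equals the CIF value: 175132.93
Import duty = 175132.93 × 10% = 17513.29
Buyer bears (B): 1088.44 + 504.49 + 1274.48 = 2867.41
Landed cost (B) = invoice 175132.93 + 2867.41 + duty 17513.29 = 195513.63
Difference = |202304.30 − 195513.63| = 6790.67

Supplier B is cheaper by CNY 6790.67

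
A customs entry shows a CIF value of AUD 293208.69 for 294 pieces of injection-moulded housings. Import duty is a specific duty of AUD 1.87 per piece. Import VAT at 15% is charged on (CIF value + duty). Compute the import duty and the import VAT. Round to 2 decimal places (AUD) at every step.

Import duty: AUD 549.78; import VAT: AUD 44063.77

Import duty = 294 × 1.87 = 549.78
VAT base = CIF + duty = 293208.69 + 549.78 = 293758.47
Import VAT = 293758.47 × 15% = 44063.77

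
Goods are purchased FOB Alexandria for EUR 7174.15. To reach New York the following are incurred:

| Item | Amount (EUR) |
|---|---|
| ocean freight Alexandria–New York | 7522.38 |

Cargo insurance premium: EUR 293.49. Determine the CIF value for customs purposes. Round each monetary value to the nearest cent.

CIF value: EUR 14990.02

CIF = FOB price + freight + insurance
CIF = 7174.15 + 7522.38 + 293.49 = 14990.02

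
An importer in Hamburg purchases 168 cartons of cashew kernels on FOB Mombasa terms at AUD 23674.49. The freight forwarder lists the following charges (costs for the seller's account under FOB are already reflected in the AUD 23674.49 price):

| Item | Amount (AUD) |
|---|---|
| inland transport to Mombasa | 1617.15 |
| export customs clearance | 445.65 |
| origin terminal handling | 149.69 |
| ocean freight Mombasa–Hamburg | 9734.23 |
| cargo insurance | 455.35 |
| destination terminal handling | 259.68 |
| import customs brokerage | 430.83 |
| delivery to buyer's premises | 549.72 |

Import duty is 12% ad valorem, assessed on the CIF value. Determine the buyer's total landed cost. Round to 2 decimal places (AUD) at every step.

Total landed cost: AUD 39167.99

FOB: the seller bears costs until goods are on board at the origin port; the buyer bears freight, insurance and all costs thereafter.
Already in the invoice (seller's account under FOB): inland to port, export clearance, origin terminal — exclude.
CIF value = FOB price + freight + insurance = 23674.49 + 9734.23 + 455.35 = 33864.07
Import duty = 33864.07 × 12% = 4063.69
Buyer bears: freight 9734.23 + insurance 455.35 + destination terminal 259.68 + brokerage 430.83 + delivery 549.72 + duty 4063.69 = 15493.50
Landed cost = invoice 23674.49 + 15493.50 = 39167.99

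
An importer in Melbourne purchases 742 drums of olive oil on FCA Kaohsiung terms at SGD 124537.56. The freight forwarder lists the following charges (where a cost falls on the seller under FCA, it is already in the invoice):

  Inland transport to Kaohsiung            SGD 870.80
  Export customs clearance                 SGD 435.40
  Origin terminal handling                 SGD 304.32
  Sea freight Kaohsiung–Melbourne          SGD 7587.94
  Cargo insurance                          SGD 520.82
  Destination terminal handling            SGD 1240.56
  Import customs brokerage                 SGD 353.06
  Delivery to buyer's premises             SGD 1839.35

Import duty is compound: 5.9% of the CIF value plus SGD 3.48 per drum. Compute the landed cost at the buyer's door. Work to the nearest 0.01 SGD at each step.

FCA: the seller delivers export-cleared goods to the carrier; the buyer bears costs from that point.
Already in the invoice (seller's account under FCA): inland to port, export clearance — exclude.
CIF value = FCA price + origin terminal + freight + insurance = 124537.56 + 304.32 + 7587.94 + 520.82 = 132950.64
Ad valorem component: 132950.64 × 5.9% = 7844.09
Specific component: 742 × 3.48 = 2582.16
Import duty = 7844.09 + 2582.16 = 10426.25
Buyer bears: origin terminal 304.32 + freight 7587.94 + insurance 520.82 + destination terminal 1240.56 + brokerage 353.06 + delivery 1839.35 + duty 10426.25 = 22272.30
Landed cost = invoice 124537.56 + 22272.30 = 146809.86

Total landed cost: SGD 146809.86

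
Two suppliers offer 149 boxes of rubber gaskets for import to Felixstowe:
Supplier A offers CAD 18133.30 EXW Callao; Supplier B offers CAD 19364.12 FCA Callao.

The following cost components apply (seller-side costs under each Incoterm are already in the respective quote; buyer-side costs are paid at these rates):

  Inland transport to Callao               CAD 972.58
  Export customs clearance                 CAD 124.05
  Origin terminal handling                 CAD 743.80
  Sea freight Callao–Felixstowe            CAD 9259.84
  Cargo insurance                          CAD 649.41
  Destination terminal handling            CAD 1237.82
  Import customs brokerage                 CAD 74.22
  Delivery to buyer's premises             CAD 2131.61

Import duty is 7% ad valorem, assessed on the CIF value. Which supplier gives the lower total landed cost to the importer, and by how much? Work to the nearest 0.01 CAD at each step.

Supplier A (EXW):
CIF value = EXW price + inland to port + export clearance + origin terminal + freight + insurance = 18133.30 + 972.58 + 124.05 + 743.80 + 9259.84 + 649.41 = 29882.98
Import duty = 29882.98 × 7% = 2091.81
Buyer bears (A): 972.58 + 124.05 + 743.80 + 9259.84 + 649.41 + 1237.82 + 74.22 + 2131.61 = 15193.33
Landed cost (A) = invoice 18133.30 + 15193.33 + duty 2091.81 = 35418.44
Supplier B (FCA):
CIF value = FCA price + origin terminal + freight + insurance = 19364.12 + 743.80 + 9259.84 + 649.41 = 30017.17
Import duty = 30017.17 × 7% = 2101.20
Buyer bears (B): 743.80 + 9259.84 + 649.41 + 1237.82 + 74.22 + 2131.61 = 14096.70
Landed cost (B) = invoice 19364.12 + 14096.70 + duty 2101.20 = 35562.02
Difference = |35418.44 − 35562.02| = 143.58

Supplier A is cheaper by CAD 143.58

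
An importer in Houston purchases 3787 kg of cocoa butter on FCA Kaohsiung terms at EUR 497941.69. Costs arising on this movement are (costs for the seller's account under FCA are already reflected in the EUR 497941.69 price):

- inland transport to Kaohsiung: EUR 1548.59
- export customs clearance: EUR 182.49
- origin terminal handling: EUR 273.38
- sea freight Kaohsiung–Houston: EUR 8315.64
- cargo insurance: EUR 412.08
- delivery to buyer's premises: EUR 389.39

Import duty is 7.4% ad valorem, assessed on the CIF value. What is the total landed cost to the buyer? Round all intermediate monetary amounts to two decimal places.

FCA: the seller delivers export-cleared goods to the carrier; the buyer bears costs from that point.
Already in the invoice (seller's account under FCA): inland to port, export clearance — exclude.
CIF value = FCA price + origin terminal + freight + insurance = 497941.69 + 273.38 + 8315.64 + 412.08 = 506942.79
Import duty = 506942.79 × 7.4% = 37513.77
Buyer bears: origin terminal 273.38 + freight 8315.64 + insurance 412.08 + delivery 389.39 + duty 37513.77 = 46904.26
Landed cost = invoice 497941.69 + 46904.26 = 544845.95

Total landed cost: EUR 544845.95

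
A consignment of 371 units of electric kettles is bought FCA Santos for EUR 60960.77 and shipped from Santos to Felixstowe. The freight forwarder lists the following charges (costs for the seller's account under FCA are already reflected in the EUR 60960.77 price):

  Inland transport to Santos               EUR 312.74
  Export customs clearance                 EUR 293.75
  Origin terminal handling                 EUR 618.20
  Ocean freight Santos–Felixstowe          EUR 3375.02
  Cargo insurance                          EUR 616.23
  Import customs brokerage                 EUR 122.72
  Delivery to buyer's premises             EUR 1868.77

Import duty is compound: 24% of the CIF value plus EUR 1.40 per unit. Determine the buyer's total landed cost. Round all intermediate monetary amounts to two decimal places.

Total landed cost: EUR 83817.96

FCA: the seller delivers export-cleared goods to the carrier; the buyer bears costs from that point.
Already in the invoice (seller's account under FCA): inland to port, export clearance — exclude.
CIF value = FCA price + origin terminal + freight + insurance = 60960.77 + 618.20 + 3375.02 + 616.23 = 65570.22
Ad valorem component: 65570.22 × 24% = 15736.85
Specific component: 371 × 1.40 = 519.40
Import duty = 15736.85 + 519.40 = 16256.25
Buyer bears: origin terminal 618.20 + freight 3375.02 + insurance 616.23 + brokerage 122.72 + delivery 1868.77 + duty 16256.25 = 22857.19
Landed cost = invoice 60960.77 + 22857.19 = 83817.96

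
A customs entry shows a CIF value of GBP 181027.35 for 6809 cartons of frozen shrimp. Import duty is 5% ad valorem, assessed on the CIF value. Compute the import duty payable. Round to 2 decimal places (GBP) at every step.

Import duty = 181027.35 × 5% = 9051.37

Import duty: GBP 9051.37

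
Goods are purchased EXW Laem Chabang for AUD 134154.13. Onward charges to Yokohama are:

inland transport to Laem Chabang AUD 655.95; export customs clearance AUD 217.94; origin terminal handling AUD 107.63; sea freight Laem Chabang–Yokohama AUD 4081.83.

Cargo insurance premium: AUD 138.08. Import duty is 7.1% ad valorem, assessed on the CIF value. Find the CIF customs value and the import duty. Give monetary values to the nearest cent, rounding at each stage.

CIF value: AUD 139355.56; import duty: AUD 9894.24

CIF = EXW price + pre-shipment costs + freight + insurance
CIF = 134154.13 + 655.95 + 217.94 + 107.63 + 4081.83 + 138.08 = 139355.56
Import duty = 139355.56 × 7.1% = 9894.24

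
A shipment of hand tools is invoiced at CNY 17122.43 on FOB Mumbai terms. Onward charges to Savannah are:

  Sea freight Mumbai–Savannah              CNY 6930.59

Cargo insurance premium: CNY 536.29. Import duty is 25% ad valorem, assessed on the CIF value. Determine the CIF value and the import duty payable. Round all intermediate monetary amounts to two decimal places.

CIF = FOB price + freight + insurance
CIF = 17122.43 + 6930.59 + 536.29 = 24589.31
Import duty = 24589.31 × 25% = 6147.33

CIF value: CNY 24589.31; import duty: CNY 6147.33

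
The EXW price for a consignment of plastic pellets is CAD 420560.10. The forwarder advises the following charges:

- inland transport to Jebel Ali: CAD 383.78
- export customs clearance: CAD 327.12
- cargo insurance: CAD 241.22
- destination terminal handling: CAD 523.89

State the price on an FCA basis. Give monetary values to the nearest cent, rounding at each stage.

FCA price: CAD 421271.00

Not relevant to the conversion: insurance, destination terminal — on the buyer under both terms; not part of either seller's price.
From EXW to FCA, the seller additionally bears: inland to port, export clearance.
FCA price = 420560.10 + 383.78 + 327.12 = 421271.00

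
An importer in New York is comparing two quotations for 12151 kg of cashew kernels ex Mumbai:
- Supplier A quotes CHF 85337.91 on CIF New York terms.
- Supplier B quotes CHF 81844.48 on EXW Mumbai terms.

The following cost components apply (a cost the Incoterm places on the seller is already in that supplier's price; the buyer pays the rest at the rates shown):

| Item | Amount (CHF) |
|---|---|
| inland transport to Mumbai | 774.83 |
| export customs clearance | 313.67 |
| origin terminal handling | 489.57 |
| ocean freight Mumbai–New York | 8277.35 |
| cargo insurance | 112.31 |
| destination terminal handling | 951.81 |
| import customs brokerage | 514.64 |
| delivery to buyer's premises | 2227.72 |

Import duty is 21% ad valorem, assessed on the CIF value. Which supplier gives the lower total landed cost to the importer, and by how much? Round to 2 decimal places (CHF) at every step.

Supplier A (CIF):
The CIF price already equals the CIF value: 85337.91
Import duty = 85337.91 × 21% = 17920.96
Buyer bears (A): 951.81 + 514.64 + 2227.72 = 3694.17
Landed cost (A) = invoice 85337.91 + 3694.17 + duty 17920.96 = 106953.04
Supplier B (EXW):
CIF value = EXW price + inland to port + export clearance + origin terminal + freight + insurance = 81844.48 + 774.83 + 313.67 + 489.57 + 8277.35 + 112.31 = 91812.21
Import duty = 91812.21 × 21% = 19280.56
Buyer bears (B): 774.83 + 313.67 + 489.57 + 8277.35 + 112.31 + 951.81 + 514.64 + 2227.72 = 13661.90
Landed cost (B) = invoice 81844.48 + 13661.90 + duty 19280.56 = 114786.94
Difference = |106953.04 − 114786.94| = 7833.90

Supplier A is cheaper by CHF 7833.90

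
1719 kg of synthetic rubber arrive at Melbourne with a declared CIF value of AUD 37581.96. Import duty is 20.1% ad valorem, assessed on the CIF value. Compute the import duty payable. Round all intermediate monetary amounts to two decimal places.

Import duty = 37581.96 × 20.1% = 7553.97

Import duty: AUD 7553.97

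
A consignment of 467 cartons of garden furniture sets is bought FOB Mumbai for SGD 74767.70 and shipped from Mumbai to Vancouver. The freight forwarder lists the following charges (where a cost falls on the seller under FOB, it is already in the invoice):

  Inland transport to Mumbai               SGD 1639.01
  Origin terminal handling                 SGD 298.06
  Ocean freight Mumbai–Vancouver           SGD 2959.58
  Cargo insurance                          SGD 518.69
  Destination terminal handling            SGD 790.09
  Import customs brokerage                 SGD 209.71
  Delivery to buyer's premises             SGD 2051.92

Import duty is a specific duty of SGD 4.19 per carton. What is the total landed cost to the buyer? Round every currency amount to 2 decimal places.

Total landed cost: SGD 83254.42

FOB: the seller bears costs until goods are on board at the origin port; the buyer bears freight, insurance and all costs thereafter.
Already in the invoice (seller's account under FOB): inland to port, origin terminal — exclude.
CIF value = FOB price + freight + insurance = 74767.70 + 2959.58 + 518.69 = 78245.97
Import duty = 467 × 4.19 = 1956.73
Buyer bears: freight 2959.58 + insurance 518.69 + destination terminal 790.09 + brokerage 209.71 + delivery 2051.92 + duty 1956.73 = 8486.72
Landed cost = invoice 74767.70 + 8486.72 = 83254.42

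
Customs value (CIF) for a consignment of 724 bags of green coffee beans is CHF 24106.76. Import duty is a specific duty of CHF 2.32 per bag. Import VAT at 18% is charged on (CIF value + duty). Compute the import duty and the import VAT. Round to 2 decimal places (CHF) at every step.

Import duty = 724 × 2.32 = 1679.68
VAT base = CIF + duty = 24106.76 + 1679.68 = 25786.44
Import VAT = 25786.44 × 18% = 4641.56

Import duty: CHF 1679.68; import VAT: CHF 4641.56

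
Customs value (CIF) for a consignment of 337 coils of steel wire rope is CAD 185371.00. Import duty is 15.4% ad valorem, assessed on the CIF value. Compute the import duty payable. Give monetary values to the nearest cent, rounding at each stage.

Import duty = 185371.00 × 15.4% = 28547.13

Import duty: CAD 28547.13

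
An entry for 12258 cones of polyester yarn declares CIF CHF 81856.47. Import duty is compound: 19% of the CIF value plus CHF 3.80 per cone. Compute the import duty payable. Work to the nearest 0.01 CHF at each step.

Ad valorem component: 81856.47 × 19% = 15552.73
Specific component: 12258 × 3.80 = 46580.40
Import duty = 15552.73 + 46580.40 = 62133.13

Import duty: CHF 62133.13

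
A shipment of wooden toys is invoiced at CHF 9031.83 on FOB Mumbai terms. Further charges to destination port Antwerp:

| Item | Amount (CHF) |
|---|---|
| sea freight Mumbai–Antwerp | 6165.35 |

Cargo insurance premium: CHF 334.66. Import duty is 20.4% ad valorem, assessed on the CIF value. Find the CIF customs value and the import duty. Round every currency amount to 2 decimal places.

CIF = FOB price + freight + insurance
CIF = 9031.83 + 6165.35 + 334.66 = 15531.84
Import duty = 15531.84 × 20.4% = 3168.50

CIF value: CHF 15531.84; import duty: CHF 3168.50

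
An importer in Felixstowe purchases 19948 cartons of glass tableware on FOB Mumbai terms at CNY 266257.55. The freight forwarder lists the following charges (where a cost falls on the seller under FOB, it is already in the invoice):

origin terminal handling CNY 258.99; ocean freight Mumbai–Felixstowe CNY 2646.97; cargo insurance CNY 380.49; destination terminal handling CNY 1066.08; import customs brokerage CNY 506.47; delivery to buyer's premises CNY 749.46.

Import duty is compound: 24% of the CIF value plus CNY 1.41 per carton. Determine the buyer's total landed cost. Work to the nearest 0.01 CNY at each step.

FOB: the seller bears costs until goods are on board at the origin port; the buyer bears freight, insurance and all costs thereafter.
Already in the invoice (seller's account under FOB): origin terminal — exclude.
CIF value = FOB price + freight + insurance = 266257.55 + 2646.97 + 380.49 = 269285.01
Ad valorem component: 269285.01 × 24% = 64628.40
Specific component: 19948 × 1.41 = 28126.68
Import duty = 64628.40 + 28126.68 = 92755.08
Buyer bears: freight 2646.97 + insurance 380.49 + destination terminal 1066.08 + brokerage 506.47 + delivery 749.46 + duty 92755.08 = 98104.55
Landed cost = invoice 266257.55 + 98104.55 = 364362.10

Total landed cost: CNY 364362.10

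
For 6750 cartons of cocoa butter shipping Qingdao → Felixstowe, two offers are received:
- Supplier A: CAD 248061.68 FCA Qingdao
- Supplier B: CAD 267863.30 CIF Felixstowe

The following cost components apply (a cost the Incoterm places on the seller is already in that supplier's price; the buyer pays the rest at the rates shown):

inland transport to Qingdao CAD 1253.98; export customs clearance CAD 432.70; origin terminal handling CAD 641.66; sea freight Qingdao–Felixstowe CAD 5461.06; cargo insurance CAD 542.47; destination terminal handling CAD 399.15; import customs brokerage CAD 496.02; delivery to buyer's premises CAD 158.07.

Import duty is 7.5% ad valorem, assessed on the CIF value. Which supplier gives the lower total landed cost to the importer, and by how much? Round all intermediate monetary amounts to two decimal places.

Supplier A (FCA):
CIF value = FCA price + origin terminal + freight + insurance = 248061.68 + 641.66 + 5461.06 + 542.47 = 254706.87
Import duty = 254706.87 × 7.5% = 19103.02
Buyer bears (A): 641.66 + 5461.06 + 542.47 + 399.15 + 496.02 + 158.07 = 7698.43
Landed cost (A) = invoice 248061.68 + 7698.43 + duty 19103.02 = 274863.13
Supplier B (CIF):
The CIF price already equals the CIF value: 267863.30
Import duty = 267863.30 × 7.5% = 20089.75
Buyer bears (B): 399.15 + 496.02 + 158.07 = 1053.24
Landed cost (B) = invoice 267863.30 + 1053.24 + duty 20089.75 = 289006.29
Difference = |274863.13 − 289006.29| = 14143.16

Supplier A is cheaper by CAD 14143.16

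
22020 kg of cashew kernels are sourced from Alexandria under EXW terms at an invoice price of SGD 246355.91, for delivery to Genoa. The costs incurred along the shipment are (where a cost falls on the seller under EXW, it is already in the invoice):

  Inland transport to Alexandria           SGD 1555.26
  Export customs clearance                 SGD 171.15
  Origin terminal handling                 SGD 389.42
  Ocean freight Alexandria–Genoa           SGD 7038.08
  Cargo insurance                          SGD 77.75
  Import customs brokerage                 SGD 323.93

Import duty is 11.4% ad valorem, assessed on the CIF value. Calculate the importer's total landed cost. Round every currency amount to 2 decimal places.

EXW: the seller makes goods available at their premises; the buyer bears all onward costs.
CIF value = EXW price + inland to port + export clearance + origin terminal + freight + insurance = 246355.91 + 1555.26 + 171.15 + 389.42 + 7038.08 + 77.75 = 255587.57
Import duty = 255587.57 × 11.4% = 29136.98
Buyer bears: inland to port 1555.26 + export clearance 171.15 + origin terminal 389.42 + freight 7038.08 + insurance 77.75 + brokerage 323.93 + duty 29136.98 = 38692.57
Landed cost = invoice 246355.91 + 38692.57 = 285048.48

Total landed cost: SGD 285048.48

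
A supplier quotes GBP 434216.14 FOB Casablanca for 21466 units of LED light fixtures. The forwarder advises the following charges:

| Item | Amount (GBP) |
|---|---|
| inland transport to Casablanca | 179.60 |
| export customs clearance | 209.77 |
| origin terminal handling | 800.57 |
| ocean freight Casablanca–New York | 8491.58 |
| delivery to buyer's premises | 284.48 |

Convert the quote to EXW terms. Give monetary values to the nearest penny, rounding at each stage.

Not relevant to the conversion: freight, delivery — on the buyer under both terms; not part of either seller's price.
From FOB to EXW, the seller no longer bears: inland to port, export clearance, origin terminal.
EXW price = 434216.14 − 179.60 − 209.77 − 800.57 = 433026.20

EXW price: GBP 433026.20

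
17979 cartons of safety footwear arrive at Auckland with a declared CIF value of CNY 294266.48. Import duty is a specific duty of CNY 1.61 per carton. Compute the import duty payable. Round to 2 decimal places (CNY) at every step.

Import duty = 17979 × 1.61 = 28946.19

Import duty: CNY 28946.19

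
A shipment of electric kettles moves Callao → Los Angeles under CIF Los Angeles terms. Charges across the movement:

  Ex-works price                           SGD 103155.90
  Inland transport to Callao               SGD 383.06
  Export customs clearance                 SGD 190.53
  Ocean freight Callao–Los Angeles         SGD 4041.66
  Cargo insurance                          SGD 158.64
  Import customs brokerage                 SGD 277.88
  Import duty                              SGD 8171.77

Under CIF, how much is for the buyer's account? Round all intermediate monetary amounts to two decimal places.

Buyer's account: SGD 8449.65

CIF: the seller pays costs through ocean freight and marine insurance to the destination port.
Seller's account: goods 103155.90 + inland to port 383.06 + export clearance 190.53 + freight 4041.66 + insurance 158.64 = 107929.79
Buyer's account: brokerage 277.88 + duty 8171.77 = 8449.65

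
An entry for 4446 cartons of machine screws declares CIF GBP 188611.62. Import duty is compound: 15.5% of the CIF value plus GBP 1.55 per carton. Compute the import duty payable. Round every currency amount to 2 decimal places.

Import duty: GBP 36126.10

Ad valorem component: 188611.62 × 15.5% = 29234.80
Specific component: 4446 × 1.55 = 6891.30
Import duty = 29234.80 + 6891.30 = 36126.10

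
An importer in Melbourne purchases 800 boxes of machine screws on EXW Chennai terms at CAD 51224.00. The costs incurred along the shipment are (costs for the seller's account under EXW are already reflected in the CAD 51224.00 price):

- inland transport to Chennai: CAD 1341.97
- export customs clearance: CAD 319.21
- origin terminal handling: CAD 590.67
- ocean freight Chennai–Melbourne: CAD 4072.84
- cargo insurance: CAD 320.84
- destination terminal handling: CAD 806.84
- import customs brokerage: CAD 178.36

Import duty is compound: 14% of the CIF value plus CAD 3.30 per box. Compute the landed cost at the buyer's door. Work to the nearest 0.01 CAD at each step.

EXW: the seller makes goods available at their premises; the buyer bears all onward costs.
CIF value = EXW price + inland to port + export clearance + origin terminal + freight + insurance = 51224.00 + 1341.97 + 319.21 + 590.67 + 4072.84 + 320.84 = 57869.53
Ad valorem component: 57869.53 × 14% = 8101.73
Specific component: 800 × 3.30 = 2640.00
Import duty = 8101.73 + 2640.00 = 10741.73
Buyer bears: inland to port 1341.97 + export clearance 319.21 + origin terminal 590.67 + freight 4072.84 + insurance 320.84 + destination terminal 806.84 + brokerage 178.36 + duty 10741.73 = 18372.46
Landed cost = invoice 51224.00 + 18372.46 = 69596.46

Total landed cost: CAD 69596.46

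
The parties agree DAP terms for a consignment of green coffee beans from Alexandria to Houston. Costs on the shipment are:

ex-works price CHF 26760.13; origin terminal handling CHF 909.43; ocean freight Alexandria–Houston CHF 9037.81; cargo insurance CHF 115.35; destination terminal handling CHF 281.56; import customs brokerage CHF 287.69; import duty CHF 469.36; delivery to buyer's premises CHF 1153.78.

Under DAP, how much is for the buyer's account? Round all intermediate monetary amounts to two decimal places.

DAP: the seller bears all costs to the named destination except import duty and clearance.
Seller's account: goods 26760.13 + origin terminal 909.43 + freight 9037.81 + insurance 115.35 + destination terminal 281.56 + delivery 1153.78 = 38258.06
Buyer's account: brokerage 287.69 + duty 469.36 = 757.05

Buyer's account: CHF 757.05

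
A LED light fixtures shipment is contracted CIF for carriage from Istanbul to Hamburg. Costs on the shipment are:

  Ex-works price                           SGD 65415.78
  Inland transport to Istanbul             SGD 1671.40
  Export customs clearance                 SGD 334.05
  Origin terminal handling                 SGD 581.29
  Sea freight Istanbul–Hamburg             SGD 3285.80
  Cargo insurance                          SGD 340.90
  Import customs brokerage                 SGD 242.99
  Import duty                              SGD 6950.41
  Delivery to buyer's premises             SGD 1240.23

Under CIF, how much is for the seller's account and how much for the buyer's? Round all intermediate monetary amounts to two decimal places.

CIF: the seller pays costs through ocean freight and marine insurance to the destination port.
Seller's account: goods 65415.78 + inland to port 1671.40 + export clearance 334.05 + origin terminal 581.29 + freight 3285.80 + insurance 340.90 = 71629.22
Buyer's account: brokerage 242.99 + duty 6950.41 + delivery 1240.23 = 8433.63

Seller: SGD 71629.22; buyer: SGD 8433.63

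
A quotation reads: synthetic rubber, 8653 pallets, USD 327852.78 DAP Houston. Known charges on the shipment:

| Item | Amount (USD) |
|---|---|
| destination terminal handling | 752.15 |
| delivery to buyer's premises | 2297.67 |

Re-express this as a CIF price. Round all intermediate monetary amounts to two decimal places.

CIF price: USD 324802.96

From DAP to CIF, the seller no longer bears: destination terminal, delivery.
CIF price = 327852.78 − 752.15 − 2297.67 = 324802.96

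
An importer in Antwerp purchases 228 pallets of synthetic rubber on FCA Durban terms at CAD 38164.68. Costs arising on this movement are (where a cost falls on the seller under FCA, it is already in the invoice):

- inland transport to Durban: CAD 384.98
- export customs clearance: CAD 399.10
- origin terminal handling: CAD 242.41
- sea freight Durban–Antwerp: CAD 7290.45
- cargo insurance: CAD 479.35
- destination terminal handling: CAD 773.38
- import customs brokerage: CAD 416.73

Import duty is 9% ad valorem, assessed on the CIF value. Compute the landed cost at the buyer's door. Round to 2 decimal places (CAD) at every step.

Total landed cost: CAD 51522.92

FCA: the seller delivers export-cleared goods to the carrier; the buyer bears costs from that point.
Already in the invoice (seller's account under FCA): inland to port, export clearance — exclude.
CIF value = FCA price + origin terminal + freight + insurance = 38164.68 + 242.41 + 7290.45 + 479.35 = 46176.89
Import duty = 46176.89 × 9% = 4155.92
Buyer bears: origin terminal 242.41 + freight 7290.45 + insurance 479.35 + destination terminal 773.38 + brokerage 416.73 + duty 4155.92 = 13358.24
Landed cost = invoice 38164.68 + 13358.24 = 51522.92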